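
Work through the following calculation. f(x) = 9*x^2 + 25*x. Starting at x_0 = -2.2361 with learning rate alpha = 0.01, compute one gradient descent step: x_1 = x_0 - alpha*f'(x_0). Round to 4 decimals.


We compute the gradient at x_0 and apply the update.
f'(x) = 18*x + 25
f'(-2.2361) = 18*-2.2361 + 25 = -15.2498
x_1 = -2.2361 - 0.01*-15.2498 = -2.0836


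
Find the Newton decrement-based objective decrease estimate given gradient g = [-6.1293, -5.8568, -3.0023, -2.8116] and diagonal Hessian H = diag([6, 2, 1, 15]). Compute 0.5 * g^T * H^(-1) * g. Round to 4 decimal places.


Step 1: H is diagonal, so H^(-1) * g = [-1.0216, -2.9284, -3.0023, -0.1874].
Step 2: g^T H^(-1) g = sum_i g_i^2 / H_ii
  = (-6.1293)^2/6 + (-5.8568)^2/2 + (-3.0023)^2/1 + (-2.8116)^2/15
  = 6.2614 + 17.1511 + 9.0138 + 0.527 = 32.9533
Step 3: Objective decrease = 0.5 * g^T H^(-1) g = 16.4766


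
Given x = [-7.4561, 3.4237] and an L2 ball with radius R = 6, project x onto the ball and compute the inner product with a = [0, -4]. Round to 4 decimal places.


Step 1: Compute ||x|| (intermediates to 6 decimals).
||x|| = sqrt((-7.4561)^2 + 3.4237^2) = 8.204581
Step 2: Project.
Since ||x|| > R, scale = R/||x|| = 6/8.204581 = 0.731299, proj(x) = scale * x
proj(x) = [-5.452638, 2.503748]
Step 3: Dot product.
a^T * proj(x) = 0*(-5.452638) - 4*2.503748 = -10.015


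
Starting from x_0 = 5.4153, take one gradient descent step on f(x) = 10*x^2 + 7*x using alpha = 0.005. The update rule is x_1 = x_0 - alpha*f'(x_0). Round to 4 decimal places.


We compute the gradient at x_0 and apply the update.
f'(x) = 20*x + 7
f'(5.4153) = 20*5.4153 + 7 = 115.306
x_1 = 5.4153 - 0.005*115.306 = 4.8388


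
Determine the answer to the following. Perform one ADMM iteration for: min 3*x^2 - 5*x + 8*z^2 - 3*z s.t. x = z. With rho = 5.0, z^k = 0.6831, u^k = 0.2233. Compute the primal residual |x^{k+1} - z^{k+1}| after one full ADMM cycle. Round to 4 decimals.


ADMM iteration with rho = 5.0, z^k = 0.6831, u^k = 0.2233
Step 1: x-update.
Minimize 3*x^2 - 5*x + (5.0/2)*(x - 0.6831 + 0.2233)^2
FOC: (2*3 + 5.0)*x = 5 + 5.0*(0.6831 - 0.2233)
x^{k+1} = 0.6635
Step 2: z-update.
Minimize 8*z^2 - 3*z + (5.0/2)*(0.6635 - z + 0.2233)^2
FOC: (2*8 + 5.0)*z = 3 + 5.0*(0.6635 + 0.2233)
z^{k+1} = 0.354
Step 3: u-update.
u^{k+1} = 0.2233 + 0.6635 - 0.354 = 0.5328
Step 4: Primal residual = |0.6635 - 0.354| = 0.3095


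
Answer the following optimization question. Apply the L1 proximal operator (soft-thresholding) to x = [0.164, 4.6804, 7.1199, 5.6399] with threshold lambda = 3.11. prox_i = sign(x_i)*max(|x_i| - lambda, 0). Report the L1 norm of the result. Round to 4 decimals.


Soft-thresholding with lambda = 3.11:
prox(0.164) = sign(0.164)*max(|0.164| - 3.11, 0) = 0.0
prox(4.6804) = sign(4.6804)*max(|4.6804| - 3.11, 0) = 1.5704
prox(7.1199) = sign(7.1199)*max(|7.1199| - 3.11, 0) = 4.0099
prox(5.6399) = sign(5.6399)*max(|5.6399| - 3.11, 0) = 2.5299
prox(x) = [0.0, 1.5704, 4.0099, 2.5299]
||prox(x)||_1 = 0.0 + 1.5704 + 4.0099 + 2.5299 = 8.1102


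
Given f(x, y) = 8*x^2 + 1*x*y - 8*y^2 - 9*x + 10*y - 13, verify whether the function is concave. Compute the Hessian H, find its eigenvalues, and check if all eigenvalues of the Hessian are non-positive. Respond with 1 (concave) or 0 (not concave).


The Hessian of f(x,y) = 8*x^2 + 1*x*y - 8*y^2 - 9*x + 10*y - 13 is:
H = [[16, 1], [1, -16]]
Trace = 16 - 16 = 0
Determinant = 16*-16 - (1)^2 = -257
Discriminant = (0)^2 - 4*-257 = 1028.0
Eigenvalues: lambda_1 = -16.0312, lambda_2 = 16.0312
The function is not concave.

0


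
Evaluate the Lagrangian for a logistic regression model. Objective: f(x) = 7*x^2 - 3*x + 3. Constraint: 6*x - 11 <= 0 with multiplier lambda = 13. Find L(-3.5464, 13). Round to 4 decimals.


Step 1: Evaluate f(x).
f(-3.5464) = 7*(-3.5464)^2 - 3*(-3.5464) + 3 = 101.6779
Step 2: Evaluate g(x).
g(-3.5464) = 6*-3.5464 - 11 = -32.2784
Step 3: Compute Lagrangian.
L = 101.6779 + 13*-32.2784 = -317.9413


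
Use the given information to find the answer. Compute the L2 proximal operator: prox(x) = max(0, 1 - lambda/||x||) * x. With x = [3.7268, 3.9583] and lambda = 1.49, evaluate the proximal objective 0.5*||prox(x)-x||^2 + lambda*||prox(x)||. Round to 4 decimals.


Step 1: Compute ||x||.
||x|| = 5.4367
Step 2: Compute scaling factor.
scale = max(0, 1 - 1.49/5.4367) = 0.7259
Step 3: prox(x) = [2.7054, 2.8735]
||prox(x)|| = 3.9467
Step 4: Proximal objective.
0.5*||prox-x||^2 = 1.1101
lambda*||prox|| = 5.8806
Total = 6.9906


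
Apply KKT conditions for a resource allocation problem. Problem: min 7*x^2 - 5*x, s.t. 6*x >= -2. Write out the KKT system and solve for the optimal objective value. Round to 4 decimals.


Step 1: Try lambda = 0 (constraint inactive).
Stationarity: 2*7*x - 5 = 0
x* = 5/(2*7) = 5/14 = 0.3571 (rounded; the exact value 5/14 is used below)
Check constraint: 6*0.3571 = 2.1426 >= -2 -- satisfied.
Step 2: Compute optimal value.
f(x*) = 7*(5/14)^2 - 5*(5/14) = -0.8929


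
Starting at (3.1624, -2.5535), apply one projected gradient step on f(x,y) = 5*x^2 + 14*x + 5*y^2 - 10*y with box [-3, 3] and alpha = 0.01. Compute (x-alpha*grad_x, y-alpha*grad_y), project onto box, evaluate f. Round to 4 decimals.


Step 1: Compute gradient at (3.1624, -2.5535).
grad_x = 2*5*3.1624 + 14 = 45.624
grad_y = 2*5*-2.5535 - 10 = -35.535
Step 2: Gradient step.
x_raw = 3.1624 - 0.01*45.624 = 2.7062
y_raw = -2.5535 - 0.01*-35.535 = -2.1982
Step 3: Project onto [-3, 3].
x_proj = clip(2.7062) = 2.7062
y_proj = clip(-2.1982) = -2.1982
Step 4: Evaluate f.
f(2.7062, -2.1982) = 120.6436


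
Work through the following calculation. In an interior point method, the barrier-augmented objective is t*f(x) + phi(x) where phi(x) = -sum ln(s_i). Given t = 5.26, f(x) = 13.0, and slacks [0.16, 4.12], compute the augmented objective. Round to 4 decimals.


Step 1: Compute log-barrier.
ln values: [-1.8326, 1.4159]
phi = -(-1.8326 + 1.4159) = 0.4167
Step 2: Compute augmented objective.
t*f(x) = 5.26*13.0 = 68.38
Total = 68.38 + 0.4167 = 68.7967


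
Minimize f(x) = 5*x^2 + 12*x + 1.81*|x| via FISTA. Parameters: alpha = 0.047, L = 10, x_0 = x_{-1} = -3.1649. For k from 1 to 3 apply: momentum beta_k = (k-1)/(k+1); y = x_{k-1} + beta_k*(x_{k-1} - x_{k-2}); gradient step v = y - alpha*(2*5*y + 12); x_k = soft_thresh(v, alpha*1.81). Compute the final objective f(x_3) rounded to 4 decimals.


FISTA on f(x) = 5*x^2 + 12*x + 1.81*|x|
L = 10, alpha = 0.047
Iteration 1: beta = 0.0, y = -3.1649 + 0.0*(-3.1649 + 3.1649) = -3.1649
  grad(y) = -19.649, v = y - alpha*grad = -2.2414
  prox(v) = soft_thresh(-2.2414, 0.0851) = -2.1563
Iteration 2: beta = 0.3333, y = -2.1563 + 0.3333*(-2.1563 + 3.1649) = -1.8201
  grad(y) = -6.2014, v = y - alpha*grad = -1.5287
  prox(v) = soft_thresh(-1.5287, 0.0851) = -1.4436
Iteration 3: beta = 0.5, y = -1.4436 + 0.5*(-1.4436 + 2.1563) = -1.0872
  grad(y) = 1.1276, v = y - alpha*grad = -1.1402
  prox(v) = soft_thresh(-1.1402, 0.0851) = -1.0552
f(x_3) = 5*(-1.0552)^2 + 12*(-1.0552) + 1.81*|-1.0552| = -5.1853


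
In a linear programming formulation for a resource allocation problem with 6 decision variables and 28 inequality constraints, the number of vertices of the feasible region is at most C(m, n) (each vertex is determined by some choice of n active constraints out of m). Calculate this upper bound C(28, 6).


Each vertex corresponds to some choice of n active constraints out of m, so the number of vertices is at most C(m, n) = m! / (n!(m-n)!).
m = 28, n = 6
Numerator: 28 * 27 * 26 * 25 * 24 * 23
Denominator: 6! = 720
C(28, 6) = 376740


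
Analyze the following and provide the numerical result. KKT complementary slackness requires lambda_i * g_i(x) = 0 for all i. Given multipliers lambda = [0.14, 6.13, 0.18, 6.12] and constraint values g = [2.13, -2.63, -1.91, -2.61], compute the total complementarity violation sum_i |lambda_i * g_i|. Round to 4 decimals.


KKT complementary slackness check:
lambda_1 * g_1 = 0.14 * 2.13 = 0.2982
lambda_2 * g_2 = 6.13 * -2.63 = -16.1219
lambda_3 * g_3 = 0.18 * -1.91 = -0.3438
lambda_4 * g_4 = 6.12 * -2.61 = -15.9732
Total violation = 0.2982 + 16.1219 + 0.3438 + 15.9732 = 32.7371


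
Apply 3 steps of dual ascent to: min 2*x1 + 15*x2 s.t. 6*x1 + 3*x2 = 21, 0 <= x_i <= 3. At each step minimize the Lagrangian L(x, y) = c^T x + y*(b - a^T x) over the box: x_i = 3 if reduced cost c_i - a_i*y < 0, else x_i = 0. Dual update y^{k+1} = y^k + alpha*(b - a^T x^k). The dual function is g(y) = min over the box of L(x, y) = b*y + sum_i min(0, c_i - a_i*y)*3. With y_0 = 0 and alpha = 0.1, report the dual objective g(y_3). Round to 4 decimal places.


Dual ascent for LP: min 2*x1 + 15*x2, 6*x1 + 3*x2 = 21, 0 <= x_i <= 3
Step 1: y^k = 0.0, reduced costs: (2.0, 15.0)
  x^k = (0.0, 0.0), subgradient = b - a^T x = 21.0
  y^{k+1} = 0.0 + 0.1*21.0 = 2.1
Step 2: y^k = 2.1, reduced costs: (-10.6, 8.7)
  x^k = (3.0, 0.0), subgradient = b - a^T x = 3.0
  y^{k+1} = 2.1 + 0.1*3.0 = 2.4
Step 3: y^k = 2.4, reduced costs: (-12.4, 7.8)
  x^k = (3.0, 0.0), subgradient = b - a^T x = 3.0
  y^{k+1} = 2.4 + 0.1*3.0 = 2.7
Dual objective at y_3 = 2.7: reduced costs (-14.2, 6.9), box minimizer x = (3.0, 0.0)
g(y_3) = b*y + (c1 - a1*y)*x1 + (c2 - a2*y)*x2 = 21*2.7 + (-14.2)*3.0 + 6.9*0.0 = 56.7 - 42.6 + 0.0 = 14.1


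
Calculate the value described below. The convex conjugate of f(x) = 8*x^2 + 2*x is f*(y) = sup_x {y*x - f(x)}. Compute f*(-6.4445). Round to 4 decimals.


f*(y) = sup_x {y*x - a*x^2 - b*x} = sup_x {(y-b)*x - a*x^2}
FOC: (y - b) - 2a*x = 0 => x* = (y - b)/(2a)
x* = (-6.4445 - 2)/(2*8) = -0.5278
f*(-6.4445) = (y-b)^2/(4a) = (-6.4445 - 2)^2/(4*8)
= 71.3096/32 = 2.2284


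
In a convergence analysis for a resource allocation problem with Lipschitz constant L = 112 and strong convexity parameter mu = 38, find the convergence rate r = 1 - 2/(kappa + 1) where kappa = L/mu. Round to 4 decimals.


Step 1: Compute the condition number.
kappa = L/mu = 112/38 = 2.9474
Step 2: Compute the convergence rate.
r = 1 - 2/(kappa + 1) = 1 - 2*mu/(L + mu) = (L - mu)/(L + mu) = 74/150 = 0.4933


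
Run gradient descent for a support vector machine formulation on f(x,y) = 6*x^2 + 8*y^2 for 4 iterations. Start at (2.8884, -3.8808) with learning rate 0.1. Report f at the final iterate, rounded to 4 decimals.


Gradient descent on f(x,y) = 6*x^2 + 8*y^2.
Starting point: (2.8884, -3.8808), alpha = 0.1
Step 1: grad_x = 2*6*2.8884 = 34.6608, grad_y = 2*8*-3.8808 = -62.0928
  x_1 = 2.8884 - 0.1*34.6608 = -0.5777
  y_1 = -3.8808 - 0.1*-62.0928 = 2.3285
Step 2: grad_x = 2*6*-0.5777 = -6.9322, grad_y = 2*8*2.3285 = 37.2557
  x_2 = -0.5777 - 0.1*-6.9322 = 0.1155
  y_2 = 2.3285 - 0.1*37.2557 = -1.3971
Step 3: grad_x = 2*6*0.1155 = 1.3864, grad_y = 2*8*-1.3971 = -22.3534
  x_3 = 0.1155 - 0.1*1.3864 = -0.0231
  y_3 = -1.3971 - 0.1*-22.3534 = 0.8383
Step 4: grad_x = 2*6*-0.0231 = -0.2773, grad_y = 2*8*0.8383 = 13.412
  x_4 = -0.0231 - 0.1*-0.2773 = 0.0046
  y_4 = 0.8383 - 0.1*13.412 = -0.503
f(0.0046, -0.503) = 6*0.0046^2 + 8*(-0.503)^2 = 2.0238


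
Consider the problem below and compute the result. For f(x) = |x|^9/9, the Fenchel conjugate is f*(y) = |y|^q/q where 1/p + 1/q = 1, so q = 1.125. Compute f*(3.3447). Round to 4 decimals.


The conjugate exponent q satisfies 1/p + 1/q = 1.
p = 9, so q = 9/(9 - 1) = 1.125
|y|^q = 3.3447^1.125 = 3.8896
f*(3.3447) = 3.8896 / 1.125 = 3.4574


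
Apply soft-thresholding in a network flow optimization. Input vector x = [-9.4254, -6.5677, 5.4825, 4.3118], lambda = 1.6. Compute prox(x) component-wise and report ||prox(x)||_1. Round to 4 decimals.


Soft-thresholding with lambda = 1.6:
prox(-9.4254) = sign(-9.4254)*max(|-9.4254| - 1.6, 0) = -7.8254
prox(-6.5677) = sign(-6.5677)*max(|-6.5677| - 1.6, 0) = -4.9677
prox(5.4825) = sign(5.4825)*max(|5.4825| - 1.6, 0) = 3.8825
prox(4.3118) = sign(4.3118)*max(|4.3118| - 1.6, 0) = 2.7118
prox(x) = [-7.8254, -4.9677, 3.8825, 2.7118]
||prox(x)||_1 = 7.8254 + 4.9677 + 3.8825 + 2.7118 = 19.3874


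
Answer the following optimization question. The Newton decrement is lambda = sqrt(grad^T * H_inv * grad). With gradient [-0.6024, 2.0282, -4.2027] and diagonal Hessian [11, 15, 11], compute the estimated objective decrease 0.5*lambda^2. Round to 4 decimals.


Step 1: H is diagonal, so H^(-1) * g = [-0.0548, 0.1352, -0.3821].
Step 2: g^T H^(-1) g = sum_i g_i^2 / H_ii
  = (-0.6024)^2/11 + (2.0282)^2/15 + (-4.2027)^2/11
  = 0.033 + 0.2742 + 1.6057 = 1.9129
Step 3: Objective decrease = 0.5 * g^T H^(-1) g = 0.9565


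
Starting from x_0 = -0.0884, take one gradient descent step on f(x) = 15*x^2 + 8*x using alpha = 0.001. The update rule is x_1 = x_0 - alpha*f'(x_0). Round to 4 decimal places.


We compute the gradient at x_0 and apply the update.
f'(x) = 30*x + 8
f'(-0.0884) = 30*-0.0884 + 8 = 5.348
x_1 = -0.0884 - 0.001*5.348 = -0.0937


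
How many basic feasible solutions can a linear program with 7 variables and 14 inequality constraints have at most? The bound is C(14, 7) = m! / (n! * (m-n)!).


Each vertex corresponds to some choice of n active constraints out of m, so the number of vertices is at most C(m, n) = m! / (n!(m-n)!).
m = 14, n = 7
Numerator: 14 * 13 * 12 * 11 * 10 * 9 * 8
Denominator: 7! = 5040
C(14, 7) = 3432


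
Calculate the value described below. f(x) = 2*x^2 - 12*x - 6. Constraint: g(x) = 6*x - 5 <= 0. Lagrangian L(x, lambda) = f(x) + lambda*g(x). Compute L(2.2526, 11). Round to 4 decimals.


Step 1: Evaluate f(x).
f(2.2526) = 2*2.2526^2 - 12*2.2526 - 6 = -22.8828
Step 2: Evaluate g(x).
g(2.2526) = 6*2.2526 - 5 = 8.5156
Step 3: Compute Lagrangian.
L = -22.8828 + 11*8.5156 = 70.7888


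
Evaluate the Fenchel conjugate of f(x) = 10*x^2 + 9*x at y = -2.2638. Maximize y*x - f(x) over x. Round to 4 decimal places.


f*(y) = sup_x {y*x - a*x^2 - b*x} = sup_x {(y-b)*x - a*x^2}
FOC: (y - b) - 2a*x = 0 => x* = (y - b)/(2a)
x* = (-2.2638 - 9)/(2*10) = -0.5632
f*(-2.2638) = (y-b)^2/(4a) = (-2.2638 - 9)^2/(4*10)
= 126.8732/40 = 3.1718


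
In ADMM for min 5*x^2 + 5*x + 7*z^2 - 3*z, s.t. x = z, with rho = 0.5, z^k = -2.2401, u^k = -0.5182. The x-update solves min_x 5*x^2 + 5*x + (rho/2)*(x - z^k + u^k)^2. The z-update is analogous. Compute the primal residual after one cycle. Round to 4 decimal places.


ADMM iteration with rho = 0.5, z^k = -2.2401, u^k = -0.5182
Step 1: x-update.
Minimize 5*x^2 + 5*x + (0.5/2)*(x + 2.2401 - 0.5182)^2
FOC: (2*5 + 0.5)*x = -5 + 0.5*(-2.2401 + 0.5182)
x^{k+1} = -0.5582
Step 2: z-update.
Minimize 7*z^2 - 3*z + (0.5/2)*(-0.5582 - z - 0.5182)^2
FOC: (2*7 + 0.5)*z = 3 + 0.5*(-0.5582 - 0.5182)
z^{k+1} = 0.1698
Step 3: u-update.
u^{k+1} = -0.5182 - 0.5582 - 0.1698 = -1.2462
Step 4: Primal residual = |-0.5582 - 0.1698| = 0.728


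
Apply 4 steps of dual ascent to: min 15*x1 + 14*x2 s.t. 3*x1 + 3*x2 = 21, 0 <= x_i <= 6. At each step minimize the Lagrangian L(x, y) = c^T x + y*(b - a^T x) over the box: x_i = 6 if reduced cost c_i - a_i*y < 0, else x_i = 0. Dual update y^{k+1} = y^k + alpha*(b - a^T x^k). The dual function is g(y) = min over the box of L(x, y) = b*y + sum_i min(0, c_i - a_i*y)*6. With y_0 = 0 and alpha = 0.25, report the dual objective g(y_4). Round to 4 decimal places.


Dual ascent for LP: min 15*x1 + 14*x2, 3*x1 + 3*x2 = 21, 0 <= x_i <= 6
Step 1: y^k = 0.0, reduced costs: (15.0, 14.0)
  x^k = (0.0, 0.0), subgradient = b - a^T x = 21.0
  y^{k+1} = 0.0 + 0.25*21.0 = 5.25
Step 2: y^k = 5.25, reduced costs: (-0.75, -1.75)
  x^k = (6.0, 6.0), subgradient = b - a^T x = -15.0
  y^{k+1} = 5.25 + 0.25*-15.0 = 1.5
Step 3: y^k = 1.5, reduced costs: (10.5, 9.5)
  x^k = (0.0, 0.0), subgradient = b - a^T x = 21.0
  y^{k+1} = 1.5 + 0.25*21.0 = 6.75
Step 4: y^k = 6.75, reduced costs: (-5.25, -6.25)
  x^k = (6.0, 6.0), subgradient = b - a^T x = -15.0
  y^{k+1} = 6.75 + 0.25*-15.0 = 3.0
Dual objective at y_4 = 3.0: reduced costs (6.0, 5.0), box minimizer x = (0.0, 0.0)
g(y_4) = b*y + (c1 - a1*y)*x1 + (c2 - a2*y)*x2 = 21*3.0 + 6.0*0.0 + 5.0*0.0 = 63.0 + 0.0 + 0.0 = 63.0


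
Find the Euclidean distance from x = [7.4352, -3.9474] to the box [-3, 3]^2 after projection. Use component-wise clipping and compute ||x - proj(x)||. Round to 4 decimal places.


Project each component onto [-3, 3].
clip(7.4352) = 3.0, clip(-3.9474) = -3.0
Projection = [3.0, -3.0]
Squared diffs: [19.671, 0.8976]
Distance = sqrt(20.5686) = 4.5353


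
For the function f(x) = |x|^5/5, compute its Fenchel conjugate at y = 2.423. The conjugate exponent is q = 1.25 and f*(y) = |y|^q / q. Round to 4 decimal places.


The conjugate exponent q satisfies 1/p + 1/q = 1.
p = 5, so q = 5/(5 - 1) = 1.25
|y|^q = 2.423^1.25 = 3.023
f*(2.423) = 3.023 / 1.25 = 2.4184


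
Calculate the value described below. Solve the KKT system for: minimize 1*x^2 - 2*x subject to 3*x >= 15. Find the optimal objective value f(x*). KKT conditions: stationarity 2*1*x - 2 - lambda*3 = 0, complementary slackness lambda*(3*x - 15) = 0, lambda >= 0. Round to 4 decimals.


Step 1: Try lambda = 0 (constraint inactive).
x_unc = 2/(2*1) = 1.0
Check: 3*1.0 = 3.0 < 15 -- violated!
Step 2: Constraint must be active: 3*x = 15
x* = 15/3 = 5.0
lambda = (2*1*5.0 - 2)/3 = 2.6667
Step 3: Compute optimal value.
f(x*) = 1*5.0^2 - 2*5.0 = 15.0


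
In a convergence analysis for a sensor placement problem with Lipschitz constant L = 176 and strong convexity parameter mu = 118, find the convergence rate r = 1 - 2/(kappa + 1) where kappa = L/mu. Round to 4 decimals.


Step 1: Compute the condition number.
kappa = L/mu = 176/118 = 1.4915
Step 2: Compute the convergence rate.
r = 1 - 2/(kappa + 1) = 1 - 2*mu/(L + mu) = (L - mu)/(L + mu) = 58/294 = 0.1973


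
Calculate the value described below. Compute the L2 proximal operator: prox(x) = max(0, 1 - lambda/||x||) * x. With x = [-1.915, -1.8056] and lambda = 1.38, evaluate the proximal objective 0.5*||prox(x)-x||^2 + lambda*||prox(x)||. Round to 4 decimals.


Step 1: Compute ||x||.
||x|| = 2.632
Step 2: Compute scaling factor.
scale = max(0, 1 - 1.38/2.632) = 0.4757
Step 3: prox(x) = [-0.9109, -0.8589]
||prox(x)|| = 1.252
Step 4: Proximal objective.
0.5*||prox-x||^2 = 0.9522
lambda*||prox|| = 1.7278
Total = 2.68


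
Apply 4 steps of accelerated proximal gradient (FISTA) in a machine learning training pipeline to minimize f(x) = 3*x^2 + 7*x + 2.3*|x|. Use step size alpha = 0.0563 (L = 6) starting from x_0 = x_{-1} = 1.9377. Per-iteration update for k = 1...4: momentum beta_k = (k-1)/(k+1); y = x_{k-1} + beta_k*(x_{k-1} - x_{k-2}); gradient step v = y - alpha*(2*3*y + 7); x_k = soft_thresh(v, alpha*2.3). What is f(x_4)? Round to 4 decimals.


FISTA on f(x) = 3*x^2 + 7*x + 2.3*|x|
L = 6, alpha = 0.0563
Iteration 1: beta = 0.0, y = 1.9377 + 0.0*(1.9377 - 1.9377) = 1.9377
  grad(y) = 18.6262, v = y - alpha*grad = 0.889
  prox(v) = soft_thresh(0.889, 0.1295) = 0.7596
Iteration 2: beta = 0.3333, y = 0.7596 + 0.3333*(0.7596 - 1.9377) = 0.3668
  grad(y) = 9.201, v = y - alpha*grad = -0.1512
  prox(v) = soft_thresh(-0.1512, 0.1295) = -0.0217
Iteration 3: beta = 0.5, y = -0.0217 + 0.5*(-0.0217 - 0.7596) = -0.4123
  grad(y) = 4.5261, v = y - alpha*grad = -0.6671
  prox(v) = soft_thresh(-0.6671, 0.1295) = -0.5376
Iteration 4: beta = 0.6, y = -0.5376 + 0.6*(-0.5376 + 0.0217) = -0.8472
  grad(y) = 1.9167, v = y - alpha*grad = -0.9551
  prox(v) = soft_thresh(-0.9551, 0.1295) = -0.8256
f(x_4) = 3*(-0.8256)^2 + 7*(-0.8256) + 2.3*|-0.8256| = -1.8355


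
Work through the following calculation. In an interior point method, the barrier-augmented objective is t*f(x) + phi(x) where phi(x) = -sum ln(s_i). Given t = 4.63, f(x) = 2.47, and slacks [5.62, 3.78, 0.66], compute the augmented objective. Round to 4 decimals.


Step 1: Compute log-barrier.
ln values: [1.7263, 1.3297, -0.4155]
phi = -(1.7263 + 1.3297 - 0.4155) = -2.6405
Step 2: Compute augmented objective.
t*f(x) = 4.63*2.47 = 11.4361
Total = 11.4361 - 2.6405 = 8.7956


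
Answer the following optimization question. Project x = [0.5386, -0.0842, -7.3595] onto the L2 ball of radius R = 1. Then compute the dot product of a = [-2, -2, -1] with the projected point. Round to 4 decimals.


Step 1: Compute ||x|| (intermediates to 6 decimals).
||x|| = sqrt(0.5386^2 + (-0.0842)^2 + (-7.3595)^2) = 7.379663
Step 2: Project.
Since ||x|| > R, scale = R/||x|| = 1/7.379663 = 0.135508, proj(x) = scale * x
proj(x) = [0.072985, -0.01141, -0.997271]
Step 3: Dot product.
a^T * proj(x) = -2*0.072985 - 2*(-0.01141) - 1*(-0.997271) = 0.8741


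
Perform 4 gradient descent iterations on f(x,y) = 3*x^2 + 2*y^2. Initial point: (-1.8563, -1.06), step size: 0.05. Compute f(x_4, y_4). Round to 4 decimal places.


Gradient descent on f(x,y) = 3*x^2 + 2*y^2.
Starting point: (-1.8563, -1.06), alpha = 0.05
Step 1: grad_x = 2*3*-1.8563 = -11.1378, grad_y = 2*2*-1.06 = -4.24
  x_1 = -1.8563 - 0.05*-11.1378 = -1.2994
  y_1 = -1.06 - 0.05*-4.24 = -0.848
Step 2: grad_x = 2*3*-1.2994 = -7.7965, grad_y = 2*2*-0.848 = -3.392
  x_2 = -1.2994 - 0.05*-7.7965 = -0.9096
  y_2 = -0.848 - 0.05*-3.392 = -0.6784
Step 3: grad_x = 2*3*-0.9096 = -5.4575, grad_y = 2*2*-0.6784 = -2.7136
  x_3 = -0.9096 - 0.05*-5.4575 = -0.6367
  y_3 = -0.6784 - 0.05*-2.7136 = -0.5427
Step 4: grad_x = 2*3*-0.6367 = -3.8203, grad_y = 2*2*-0.5427 = -2.1709
  x_4 = -0.6367 - 0.05*-3.8203 = -0.4457
  y_4 = -0.5427 - 0.05*-2.1709 = -0.4342
f(-0.4457, -0.4342) = 3*(-0.4457)^2 + 2*(-0.4342)^2 = 0.973


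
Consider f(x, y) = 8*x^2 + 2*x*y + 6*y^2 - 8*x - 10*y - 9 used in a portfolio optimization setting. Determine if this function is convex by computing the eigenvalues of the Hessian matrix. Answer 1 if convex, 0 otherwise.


The Hessian of f(x,y) = 8*x^2 + 2*x*y + 6*y^2 - 8*x - 10*y - 9 is:
H = [[16, 2], [2, 12]]
Trace = 16 + 12 = 28
Determinant = 16*12 - (2)^2 = 188
Discriminant = (28)^2 - 4*188 = 32.0
Eigenvalues: lambda_1 = 11.1716, lambda_2 = 16.8284
The function is convex.

1


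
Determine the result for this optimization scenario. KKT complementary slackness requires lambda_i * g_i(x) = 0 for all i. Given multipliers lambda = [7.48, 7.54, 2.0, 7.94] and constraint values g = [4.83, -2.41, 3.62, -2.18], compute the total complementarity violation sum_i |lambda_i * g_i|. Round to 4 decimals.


KKT complementary slackness check:
lambda_1 * g_1 = 7.48 * 4.83 = 36.1284
lambda_2 * g_2 = 7.54 * -2.41 = -18.1714
lambda_3 * g_3 = 2.0 * 3.62 = 7.24
lambda_4 * g_4 = 7.94 * -2.18 = -17.3092
Total violation = 36.1284 + 18.1714 + 7.24 + 17.3092 = 78.849


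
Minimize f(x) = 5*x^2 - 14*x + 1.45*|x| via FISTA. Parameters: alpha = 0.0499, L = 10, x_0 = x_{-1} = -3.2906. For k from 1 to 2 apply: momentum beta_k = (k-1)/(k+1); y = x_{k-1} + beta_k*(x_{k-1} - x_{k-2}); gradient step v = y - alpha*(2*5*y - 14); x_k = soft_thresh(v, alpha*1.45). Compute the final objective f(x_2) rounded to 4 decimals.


FISTA on f(x) = 5*x^2 - 14*x + 1.45*|x|
L = 10, alpha = 0.0499
Iteration 1: beta = 0.0, y = -3.2906 + 0.0*(-3.2906 + 3.2906) = -3.2906
  grad(y) = -46.906, v = y - alpha*grad = -0.95
  prox(v) = soft_thresh(-0.95, 0.0724) = -0.8776
Iteration 2: beta = 0.3333, y = -0.8776 + 0.3333*(-0.8776 + 3.2906) = -0.0733
  grad(y) = -14.7331, v = y - alpha*grad = 0.6619
  prox(v) = soft_thresh(0.6619, 0.0724) = 0.5895
f(x_2) = 5*0.5895^2 - 14*0.5895 + 1.45*|0.5895| = -5.6608


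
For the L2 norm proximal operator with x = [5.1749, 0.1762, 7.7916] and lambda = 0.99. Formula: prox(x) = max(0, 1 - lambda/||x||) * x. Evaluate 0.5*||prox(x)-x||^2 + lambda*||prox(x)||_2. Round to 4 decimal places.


Step 1: Compute ||x||.
||x|| = 9.3552
Step 2: Compute scaling factor.
scale = max(0, 1 - 0.99/9.3552) = 0.8942
Step 3: prox(x) = [4.6273, 0.1576, 6.9671]
||prox(x)|| = 8.3652
Step 4: Proximal objective.
0.5*||prox-x||^2 = 0.4901
lambda*||prox|| = 8.2815
Total = 8.7716


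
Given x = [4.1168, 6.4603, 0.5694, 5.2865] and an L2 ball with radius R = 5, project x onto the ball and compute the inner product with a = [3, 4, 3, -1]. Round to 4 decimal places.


Step 1: Compute ||x|| (intermediates to 6 decimals).
||x|| = sqrt(4.1168^2 + 6.4603^2 + 0.5694^2 + 5.2865^2) = 9.324957
Step 2: Project.
Since ||x|| > R, scale = R/||x|| = 5/9.324957 = 0.536196, proj(x) = scale * x
proj(x) = [2.207412, 3.463987, 0.30531, 2.8346]
Step 3: Dot product.
a^T * proj(x) = 3*2.207412 + 4*3.463987 + 3*0.30531 - 1*2.8346 = 18.5595


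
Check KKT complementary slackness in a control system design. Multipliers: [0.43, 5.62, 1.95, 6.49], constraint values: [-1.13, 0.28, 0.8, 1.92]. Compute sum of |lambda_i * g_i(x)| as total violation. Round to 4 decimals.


KKT complementary slackness check:
lambda_1 * g_1 = 0.43 * -1.13 = -0.4859
lambda_2 * g_2 = 5.62 * 0.28 = 1.5736
lambda_3 * g_3 = 1.95 * 0.8 = 1.56
lambda_4 * g_4 = 6.49 * 1.92 = 12.4608
Total violation = 0.4859 + 1.5736 + 1.56 + 12.4608 = 16.0803


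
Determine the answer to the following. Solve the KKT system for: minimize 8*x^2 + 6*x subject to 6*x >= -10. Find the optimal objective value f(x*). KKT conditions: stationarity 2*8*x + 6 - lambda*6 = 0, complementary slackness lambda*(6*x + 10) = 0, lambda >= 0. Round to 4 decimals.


Step 1: Try lambda = 0 (constraint inactive).
Stationarity: 2*8*x + 6 = 0
x* = -6/(2*8) = -0.375
Check constraint: 6*-0.375 = -2.25 >= -10 -- satisfied.
Step 2: Compute optimal value.
f(x*) = 8*(-0.375)^2 + 6*(-0.375) = -1.125


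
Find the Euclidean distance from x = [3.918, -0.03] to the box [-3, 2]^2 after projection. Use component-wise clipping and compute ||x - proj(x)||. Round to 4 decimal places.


Project each component onto [-3, 2].
clip(3.918) = 2.0, clip(-0.03) = -0.03
Projection = [2.0, -0.03]
Squared diffs: [3.6787, 0.0]
Distance = sqrt(3.6787) = 1.918


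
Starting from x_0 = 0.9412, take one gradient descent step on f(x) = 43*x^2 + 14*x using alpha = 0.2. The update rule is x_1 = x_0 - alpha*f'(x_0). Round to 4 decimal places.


We compute the gradient at x_0 and apply the update.
f'(x) = 86*x + 14
f'(0.9412) = 86*0.9412 + 14 = 94.9432
x_1 = 0.9412 - 0.2*94.9432 = -18.0474


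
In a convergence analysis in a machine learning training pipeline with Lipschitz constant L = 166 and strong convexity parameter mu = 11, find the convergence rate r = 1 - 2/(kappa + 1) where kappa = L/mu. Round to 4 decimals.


Step 1: Compute the condition number.
kappa = L/mu = 166/11 = 15.0909
Step 2: Compute the convergence rate.
r = 1 - 2/(kappa + 1) = 1 - 2*mu/(L + mu) = (L - mu)/(L + mu) = 155/177 = 0.8757


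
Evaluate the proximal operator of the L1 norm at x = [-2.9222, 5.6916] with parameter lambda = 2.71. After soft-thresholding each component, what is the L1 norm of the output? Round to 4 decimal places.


Soft-thresholding with lambda = 2.71:
prox(-2.9222) = sign(-2.9222)*max(|-2.9222| - 2.71, 0) = -0.2122
prox(5.6916) = sign(5.6916)*max(|5.6916| - 2.71, 0) = 2.9816
prox(x) = [-0.2122, 2.9816]
||prox(x)||_1 = 0.2122 + 2.9816 = 3.1938


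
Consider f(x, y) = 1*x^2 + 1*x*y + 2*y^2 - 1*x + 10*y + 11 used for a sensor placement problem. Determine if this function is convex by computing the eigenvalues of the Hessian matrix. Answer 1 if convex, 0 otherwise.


The Hessian of f(x,y) = 1*x^2 + 1*x*y + 2*y^2 - 1*x + 10*y + 11 is:
H = [[2, 1], [1, 4]]
Trace = 2 + 4 = 6
Determinant = 2*4 - (1)^2 = 7
Discriminant = (6)^2 - 4*7 = 8.0
Eigenvalues: lambda_1 = 1.5858, lambda_2 = 4.4142
The function is convex.

1


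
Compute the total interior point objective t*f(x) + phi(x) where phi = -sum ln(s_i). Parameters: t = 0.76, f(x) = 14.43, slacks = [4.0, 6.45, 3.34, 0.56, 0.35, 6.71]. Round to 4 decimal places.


Step 1: Compute log-barrier.
ln values: [1.3863, 1.8641, 1.206, -0.5798, -1.0498, 1.9036]
phi = -(1.3863 + 1.8641 + 1.206 - 0.5798 - 1.0498 + 1.9036) = -4.7303
Step 2: Compute augmented objective.
t*f(x) = 0.76*14.43 = 10.9668
Total = 10.9668 - 4.7303 = 6.2365


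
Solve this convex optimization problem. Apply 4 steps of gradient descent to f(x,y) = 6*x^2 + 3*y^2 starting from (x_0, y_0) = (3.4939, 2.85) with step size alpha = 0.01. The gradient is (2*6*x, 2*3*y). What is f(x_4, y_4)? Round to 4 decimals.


Gradient descent on f(x,y) = 6*x^2 + 3*y^2.
Starting point: (3.4939, 2.85), alpha = 0.01
Step 1: grad_x = 2*6*3.4939 = 41.9268, grad_y = 2*3*2.85 = 17.1
  x_1 = 3.4939 - 0.01*41.9268 = 3.0746
  y_1 = 2.85 - 0.01*17.1 = 2.679
Step 2: grad_x = 2*6*3.0746 = 36.8956, grad_y = 2*3*2.679 = 16.074
  x_2 = 3.0746 - 0.01*36.8956 = 2.7057
  y_2 = 2.679 - 0.01*16.074 = 2.5183
Step 3: grad_x = 2*6*2.7057 = 32.4681, grad_y = 2*3*2.5183 = 15.1096
  x_3 = 2.7057 - 0.01*32.4681 = 2.381
  y_3 = 2.5183 - 0.01*15.1096 = 2.3672
Step 4: grad_x = 2*6*2.381 = 28.5719, grad_y = 2*3*2.3672 = 14.203
  x_4 = 2.381 - 0.01*28.5719 = 2.0953
  y_4 = 2.3672 - 0.01*14.203 = 2.2251
f(2.0953, 2.2251) = 6*2.0953^2 + 3*2.2251^2 = 41.1948


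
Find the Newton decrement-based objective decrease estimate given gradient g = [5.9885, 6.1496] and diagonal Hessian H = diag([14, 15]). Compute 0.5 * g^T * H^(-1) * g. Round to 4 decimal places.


Step 1: H is diagonal, so H^(-1) * g = [0.4278, 0.41].
Step 2: g^T H^(-1) g = sum_i g_i^2 / H_ii
  = (5.9885)^2/14 + (6.1496)^2/15
  = 2.5616 + 2.5212 = 5.0828
Step 3: Objective decrease = 0.5 * g^T H^(-1) g = 2.5414


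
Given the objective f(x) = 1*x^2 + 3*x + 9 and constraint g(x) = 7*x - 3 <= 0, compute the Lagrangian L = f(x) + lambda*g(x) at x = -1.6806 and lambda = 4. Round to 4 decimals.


Step 1: Evaluate f(x).
f(-1.6806) = 1*(-1.6806)^2 + 3*(-1.6806) + 9 = 6.7826
Step 2: Evaluate g(x).
g(-1.6806) = 7*-1.6806 - 3 = -14.7642
Step 3: Compute Lagrangian.
L = 6.7826 + 4*-14.7642 = -52.2742


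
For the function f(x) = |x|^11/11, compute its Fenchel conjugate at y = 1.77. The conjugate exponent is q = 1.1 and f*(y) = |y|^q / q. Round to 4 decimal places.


The conjugate exponent q satisfies 1/p + 1/q = 1.
p = 11, so q = 11/(11 - 1) = 1.1
|y|^q = 1.77^1.1 = 1.874
f*(1.77) = 1.874 / 1.1 = 1.7036


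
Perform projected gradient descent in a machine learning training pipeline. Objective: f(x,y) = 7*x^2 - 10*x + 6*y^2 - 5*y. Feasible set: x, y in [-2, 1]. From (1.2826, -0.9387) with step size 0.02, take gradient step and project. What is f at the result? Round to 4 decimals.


Step 1: Compute gradient at (1.2826, -0.9387).
grad_x = 2*7*1.2826 - 10 = 7.9564
grad_y = 2*6*-0.9387 - 5 = -16.2644
Step 2: Gradient step.
x_raw = 1.2826 - 0.02*7.9564 = 1.1235
y_raw = -0.9387 - 0.02*-16.2644 = -0.6134
Step 3: Project onto [-2, 1].
x_proj = clip(1.1235) = 1.0
y_proj = clip(-0.6134) = -0.6134
Step 4: Evaluate f.
f(1.0, -0.6134) = 2.3247


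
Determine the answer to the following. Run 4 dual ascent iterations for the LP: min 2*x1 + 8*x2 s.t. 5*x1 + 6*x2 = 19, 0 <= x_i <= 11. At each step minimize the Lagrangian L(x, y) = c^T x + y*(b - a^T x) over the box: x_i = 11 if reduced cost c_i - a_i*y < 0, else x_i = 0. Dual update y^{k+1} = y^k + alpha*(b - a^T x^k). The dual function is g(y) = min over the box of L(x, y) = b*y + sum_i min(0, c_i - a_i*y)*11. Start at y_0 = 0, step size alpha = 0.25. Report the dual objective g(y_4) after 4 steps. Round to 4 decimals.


Dual ascent for LP: min 2*x1 + 8*x2, 5*x1 + 6*x2 = 19, 0 <= x_i <= 11
Step 1: y^k = 0.0, reduced costs: (2.0, 8.0)
  x^k = (0.0, 0.0), subgradient = b - a^T x = 19.0
  y^{k+1} = 0.0 + 0.25*19.0 = 4.75
Step 2: y^k = 4.75, reduced costs: (-21.75, -20.5)
  x^k = (11.0, 11.0), subgradient = b - a^T x = -102.0
  y^{k+1} = 4.75 + 0.25*-102.0 = -20.75
Step 3: y^k = -20.75, reduced costs: (105.75, 132.5)
  x^k = (0.0, 0.0), subgradient = b - a^T x = 19.0
  y^{k+1} = -20.75 + 0.25*19.0 = -16.0
Step 4: y^k = -16.0, reduced costs: (82.0, 104.0)
  x^k = (0.0, 0.0), subgradient = b - a^T x = 19.0
  y^{k+1} = -16.0 + 0.25*19.0 = -11.25
Dual objective at y_4 = -11.25: reduced costs (58.25, 75.5), box minimizer x = (0.0, 0.0)
g(y_4) = b*y + (c1 - a1*y)*x1 + (c2 - a2*y)*x2 = 19*(-11.25) + 58.25*0.0 + 75.5*0.0 = -213.75 + 0.0 + 0.0 = -213.75


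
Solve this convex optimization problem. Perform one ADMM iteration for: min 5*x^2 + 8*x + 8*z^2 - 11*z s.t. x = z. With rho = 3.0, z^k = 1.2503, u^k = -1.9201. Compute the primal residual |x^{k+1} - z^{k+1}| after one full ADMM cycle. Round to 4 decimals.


ADMM iteration with rho = 3.0, z^k = 1.2503, u^k = -1.9201
Step 1: x-update.
Minimize 5*x^2 + 8*x + (3.0/2)*(x - 1.2503 - 1.9201)^2
FOC: (2*5 + 3.0)*x = -8 + 3.0*(1.2503 + 1.9201)
x^{k+1} = 0.1162
Step 2: z-update.
Minimize 8*z^2 - 11*z + (3.0/2)*(0.1162 - z - 1.9201)^2
FOC: (2*8 + 3.0)*z = 11 + 3.0*(0.1162 - 1.9201)
z^{k+1} = 0.2941
Step 3: u-update.
u^{k+1} = -1.9201 + 0.1162 - 0.2941 = -2.098
Step 4: Primal residual = |0.1162 - 0.2941| = 0.1779


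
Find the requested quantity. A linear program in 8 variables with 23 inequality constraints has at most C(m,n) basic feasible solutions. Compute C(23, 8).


Each vertex corresponds to some choice of n active constraints out of m, so the number of vertices is at most C(m, n) = m! / (n!(m-n)!).
m = 23, n = 8
Numerator: 23 * 22 * 21 * 20 * 19 * 18 * 17 * 16
Denominator: 8! = 40320
C(23, 8) = 490314


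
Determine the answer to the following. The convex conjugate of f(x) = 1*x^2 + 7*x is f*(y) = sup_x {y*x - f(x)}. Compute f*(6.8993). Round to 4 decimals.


f*(y) = sup_x {y*x - a*x^2 - b*x} = sup_x {(y-b)*x - a*x^2}
FOC: (y - b) - 2a*x = 0 => x* = (y - b)/(2a)
x* = (6.8993 - 7)/(2*1) = -0.0504
f*(6.8993) = (y-b)^2/(4a) = (6.8993 - 7)^2/(4*1)
= 0.0101/4 = 0.0025


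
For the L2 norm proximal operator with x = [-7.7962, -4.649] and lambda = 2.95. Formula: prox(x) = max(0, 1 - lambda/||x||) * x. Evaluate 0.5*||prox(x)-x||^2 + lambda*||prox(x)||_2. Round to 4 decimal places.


Step 1: Compute ||x||.
||x|| = 9.0771
Step 2: Compute scaling factor.
scale = max(0, 1 - 2.95/9.0771) = 0.675
Step 3: prox(x) = [-5.2625, -3.1381]
||prox(x)|| = 6.1271
Step 4: Proximal objective.
0.5*||prox-x||^2 = 4.3513
lambda*||prox|| = 18.0749
Total = 22.4262


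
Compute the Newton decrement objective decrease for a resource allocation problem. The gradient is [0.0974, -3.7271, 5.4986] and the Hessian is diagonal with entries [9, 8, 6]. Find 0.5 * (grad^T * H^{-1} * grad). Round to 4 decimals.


Step 1: H is diagonal, so H^(-1) * g = [0.0108, -0.4659, 0.9164].
Step 2: g^T H^(-1) g = sum_i g_i^2 / H_ii
  = (0.0974)^2/9 + (-3.7271)^2/8 + (5.4986)^2/6
  = 0.0011 + 1.7364 + 5.0391 = 6.7766
Step 3: Objective decrease = 0.5 * g^T H^(-1) g = 3.3883


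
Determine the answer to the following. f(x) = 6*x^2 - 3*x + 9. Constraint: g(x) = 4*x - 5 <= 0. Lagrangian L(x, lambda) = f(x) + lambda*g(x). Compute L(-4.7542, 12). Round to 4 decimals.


Step 1: Evaluate f(x).
f(-4.7542) = 6*(-4.7542)^2 - 3*(-4.7542) + 9 = 158.8771
Step 2: Evaluate g(x).
g(-4.7542) = 4*-4.7542 - 5 = -24.0168
Step 3: Compute Lagrangian.
L = 158.8771 + 12*-24.0168 = -129.3245


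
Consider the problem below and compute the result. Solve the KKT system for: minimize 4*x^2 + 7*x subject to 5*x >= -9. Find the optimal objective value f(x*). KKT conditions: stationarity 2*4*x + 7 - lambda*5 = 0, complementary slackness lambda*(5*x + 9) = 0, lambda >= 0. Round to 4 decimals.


Step 1: Try lambda = 0 (constraint inactive).
Stationarity: 2*4*x + 7 = 0
x* = -7/(2*4) = -0.875
Check constraint: 5*-0.875 = -4.375 >= -9 -- satisfied.
Step 2: Compute optimal value.
f(x*) = 4*(-0.875)^2 + 7*(-0.875) = -3.0625


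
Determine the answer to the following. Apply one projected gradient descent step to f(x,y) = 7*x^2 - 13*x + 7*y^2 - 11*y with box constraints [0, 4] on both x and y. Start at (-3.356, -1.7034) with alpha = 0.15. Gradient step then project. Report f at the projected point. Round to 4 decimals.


Step 1: Compute gradient at (-3.356, -1.7034).
grad_x = 2*7*-3.356 - 13 = -59.984
grad_y = 2*7*-1.7034 - 11 = -34.8476
Step 2: Gradient step.
x_raw = -3.356 - 0.15*-59.984 = 5.6416
y_raw = -1.7034 - 0.15*-34.8476 = 3.5237
Step 3: Project onto [0, 4].
x_proj = clip(5.6416) = 4.0
y_proj = clip(3.5237) = 3.5237
Step 4: Evaluate f.
f(4.0, 3.5237) = 108.1561


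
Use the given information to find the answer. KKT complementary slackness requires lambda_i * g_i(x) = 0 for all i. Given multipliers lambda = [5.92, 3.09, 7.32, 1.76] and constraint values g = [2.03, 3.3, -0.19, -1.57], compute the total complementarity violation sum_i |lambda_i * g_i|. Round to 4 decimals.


KKT complementary slackness check:
lambda_1 * g_1 = 5.92 * 2.03 = 12.0176
lambda_2 * g_2 = 3.09 * 3.3 = 10.197
lambda_3 * g_3 = 7.32 * -0.19 = -1.3908
lambda_4 * g_4 = 1.76 * -1.57 = -2.7632
Total violation = 12.0176 + 10.197 + 1.3908 + 2.7632 = 26.3686


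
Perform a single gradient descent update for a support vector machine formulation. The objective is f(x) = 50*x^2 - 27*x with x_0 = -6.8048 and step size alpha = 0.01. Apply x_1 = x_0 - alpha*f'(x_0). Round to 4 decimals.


We compute the gradient at x_0 and apply the update.
f'(x) = 100*x - 27
f'(-6.8048) = 100*-6.8048 - 27 = -707.48
x_1 = -6.8048 - 0.01*-707.48 = 0.27


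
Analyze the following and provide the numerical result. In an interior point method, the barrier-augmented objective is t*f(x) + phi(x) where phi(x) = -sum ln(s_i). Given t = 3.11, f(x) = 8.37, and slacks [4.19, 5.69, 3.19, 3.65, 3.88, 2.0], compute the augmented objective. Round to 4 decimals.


Step 1: Compute log-barrier.
ln values: [1.4327, 1.7387, 1.16, 1.2947, 1.3558, 0.6931]
phi = -(1.4327 + 1.7387 + 1.16 + 1.2947 + 1.3558 + 0.6931) = -7.6751
Step 2: Compute augmented objective.
t*f(x) = 3.11*8.37 = 26.0307
Total = 26.0307 - 7.6751 = 18.3556


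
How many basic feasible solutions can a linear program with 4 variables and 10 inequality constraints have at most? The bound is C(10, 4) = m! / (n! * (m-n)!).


Each vertex corresponds to some choice of n active constraints out of m, so the number of vertices is at most C(m, n) = m! / (n!(m-n)!).
m = 10, n = 4
Numerator: 10 * 9 * 8 * 7
Denominator: 4! = 24
C(10, 4) = 210


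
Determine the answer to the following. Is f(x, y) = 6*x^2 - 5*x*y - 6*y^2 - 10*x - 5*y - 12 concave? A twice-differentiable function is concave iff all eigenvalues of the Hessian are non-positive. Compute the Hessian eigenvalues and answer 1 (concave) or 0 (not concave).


The Hessian of f(x,y) = 6*x^2 - 5*x*y - 6*y^2 - 10*x - 5*y - 12 is:
H = [[12, -5], [-5, -12]]
Trace = 12 - 12 = 0
Determinant = 12*-12 - (-5)^2 = -169
Discriminant = (0)^2 - 4*-169 = 676.0
Eigenvalues: lambda_1 = -13.0, lambda_2 = 13.0
The function is not concave.

0


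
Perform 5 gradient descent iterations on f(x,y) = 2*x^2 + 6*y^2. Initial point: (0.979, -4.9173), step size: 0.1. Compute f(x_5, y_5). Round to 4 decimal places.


Gradient descent on f(x,y) = 2*x^2 + 6*y^2.
Starting point: (0.979, -4.9173), alpha = 0.1
Step 1: grad_x = 2*2*0.979 = 3.916, grad_y = 2*6*-4.9173 = -59.0076
  x_1 = 0.979 - 0.1*3.916 = 0.5874
  y_1 = -4.9173 - 0.1*-59.0076 = 0.9835
Step 2: grad_x = 2*2*0.5874 = 2.3496, grad_y = 2*6*0.9835 = 11.8015
  x_2 = 0.5874 - 0.1*2.3496 = 0.3524
  y_2 = 0.9835 - 0.1*11.8015 = -0.1967
Step 3: grad_x = 2*2*0.3524 = 1.4098, grad_y = 2*6*-0.1967 = -2.3603
  x_3 = 0.3524 - 0.1*1.4098 = 0.2115
  y_3 = -0.1967 - 0.1*-2.3603 = 0.0393
Step 4: grad_x = 2*2*0.2115 = 0.8459, grad_y = 2*6*0.0393 = 0.4721
  x_4 = 0.2115 - 0.1*0.8459 = 0.1269
  y_4 = 0.0393 - 0.1*0.4721 = -0.0079
Step 5: grad_x = 2*2*0.1269 = 0.5075, grad_y = 2*6*-0.0079 = -0.0944
  x_5 = 0.1269 - 0.1*0.5075 = 0.0761
  y_5 = -0.0079 - 0.1*-0.0944 = 0.0016
f(0.0761, 0.0016) = 2*0.0761^2 + 6*0.0016^2 = 0.0116


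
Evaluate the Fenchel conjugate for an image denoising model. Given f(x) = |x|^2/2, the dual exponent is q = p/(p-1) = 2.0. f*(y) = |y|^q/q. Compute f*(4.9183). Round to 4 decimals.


The conjugate exponent q satisfies 1/p + 1/q = 1.
p = 2, so q = 2/(2 - 1) = 2.0
|y|^q = 4.9183^2.0 = 24.1897
f*(4.9183) = 24.1897 / 2.0 = 12.0948


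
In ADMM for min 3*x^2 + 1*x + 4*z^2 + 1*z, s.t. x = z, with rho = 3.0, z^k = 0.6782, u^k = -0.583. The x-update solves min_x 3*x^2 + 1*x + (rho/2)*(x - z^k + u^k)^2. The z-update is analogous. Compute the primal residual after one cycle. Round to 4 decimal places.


ADMM iteration with rho = 3.0, z^k = 0.6782, u^k = -0.583
Step 1: x-update.
Minimize 3*x^2 + 1*x + (3.0/2)*(x - 0.6782 - 0.583)^2
FOC: (2*3 + 3.0)*x = -1 + 3.0*(0.6782 + 0.583)
x^{k+1} = 0.3093
Step 2: z-update.
Minimize 4*z^2 + 1*z + (3.0/2)*(0.3093 - z - 0.583)^2
FOC: (2*4 + 3.0)*z = -1 + 3.0*(0.3093 - 0.583)
z^{k+1} = -0.1656
Step 3: u-update.
u^{k+1} = -0.583 + 0.3093 + 0.1656 = -0.1082
Step 4: Primal residual = |0.3093 + 0.1656| = 0.4748
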